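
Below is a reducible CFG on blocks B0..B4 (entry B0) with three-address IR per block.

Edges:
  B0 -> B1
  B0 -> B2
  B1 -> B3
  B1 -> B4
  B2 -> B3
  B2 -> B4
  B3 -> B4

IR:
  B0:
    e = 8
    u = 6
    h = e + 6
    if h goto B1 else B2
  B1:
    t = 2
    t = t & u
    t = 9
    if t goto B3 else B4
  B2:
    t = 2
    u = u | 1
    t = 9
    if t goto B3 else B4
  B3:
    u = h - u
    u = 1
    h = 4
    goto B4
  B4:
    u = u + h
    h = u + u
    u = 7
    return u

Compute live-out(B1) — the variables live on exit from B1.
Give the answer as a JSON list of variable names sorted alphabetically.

Answer: ["h", "u"]

Derivation:
Block summaries:
  B0 def {e,h,u} use ∅
  B1 def {t} use {u}
  B2 def {t,u} use {u}
  B3 def {h,u} use {h,u}
  B4 def {h,u} use {h,u}

Liveness:
  live B0: ∅→{h,u}
  live B1: {h,u}→{h,u}
  live B2: {h,u}→{h,u}
  live B3: {h,u}→{h,u}
  live B4: {h,u}→∅

live-out(B1) = ["h", "u"]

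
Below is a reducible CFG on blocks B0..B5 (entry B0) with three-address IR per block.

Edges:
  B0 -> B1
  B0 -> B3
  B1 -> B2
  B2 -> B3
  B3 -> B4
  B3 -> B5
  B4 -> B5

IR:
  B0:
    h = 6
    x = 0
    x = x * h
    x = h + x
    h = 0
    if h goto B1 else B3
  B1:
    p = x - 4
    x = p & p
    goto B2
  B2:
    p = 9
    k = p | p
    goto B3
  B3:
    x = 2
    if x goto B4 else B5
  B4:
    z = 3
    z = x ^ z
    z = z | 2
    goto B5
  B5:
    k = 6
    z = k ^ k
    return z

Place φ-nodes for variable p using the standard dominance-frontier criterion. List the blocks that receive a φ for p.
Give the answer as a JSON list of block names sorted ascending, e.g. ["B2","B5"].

idom tree: B1←B0 B2←B1 B3←B0 B4←B3 B5←B3
Join-block Dom:
  B3: preds {B0,B2}: {B0} ∩ {B0,B1,B2} = {B0}; idom=B0
  B5: preds {B3,B4}: {B0,B3} ∩ {B0,B3,B4} = {B0,B3}; idom=B3

Frontier:
  B3←B0: walk · to B0
  B3←B2: walk B2→B1 to B0
  B5←B3: walk · to B3
  B5←B4: walk B4 to B3
  B0: DF=∅
  B1: DF={B3}
  B2: DF={B3}
  B3: DF=∅
  B4: DF={B5}
  B5: DF=∅

φ for p: defs {B1,B2}
  DF⁺ = {B3}

Answer: ["B3"]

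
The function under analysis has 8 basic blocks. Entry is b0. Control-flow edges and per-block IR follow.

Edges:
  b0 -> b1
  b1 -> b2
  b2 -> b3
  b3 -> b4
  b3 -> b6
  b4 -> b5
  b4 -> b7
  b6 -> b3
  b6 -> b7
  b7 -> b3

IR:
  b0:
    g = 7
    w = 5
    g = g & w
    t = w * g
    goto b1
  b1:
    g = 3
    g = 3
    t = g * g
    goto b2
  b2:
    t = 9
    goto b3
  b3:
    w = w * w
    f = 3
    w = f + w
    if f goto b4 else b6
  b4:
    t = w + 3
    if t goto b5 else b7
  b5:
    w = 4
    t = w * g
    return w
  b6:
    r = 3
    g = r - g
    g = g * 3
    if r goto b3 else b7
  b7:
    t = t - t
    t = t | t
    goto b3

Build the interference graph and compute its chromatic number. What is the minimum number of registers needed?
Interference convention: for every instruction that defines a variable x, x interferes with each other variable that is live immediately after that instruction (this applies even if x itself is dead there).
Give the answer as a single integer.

Answer: 4

Derivation:
Per-block:
  b0: def={g,t,w} ue=∅
  b1: def={g,t} ue=∅
  b2: def={t} ue=∅
  b3: def={f,w} ue={w}
  b4: def={t} ue={w}
  b5: def={t,w} ue={g}
  b6: def={g,r} ue={g}
  b7: def={t} ue={t}

Backward fixpoint:
  b0: in=∅ out={w}
  b1: in={w} out={g,w}
  b2: in={g,w} out={g,t,w}
  b3: in={g,t,w} out={g,t,w}
  b4: in={g,w} out={g,t,w}
  b5: in={g} out=∅
  b6: in={g,t,w} out={g,t,w}
  b7: in={g,t,w} out={g,t,w}

Conflict graph:
  f↔{g,t,w}
  g↔{f,r,t,w}
  r↔{g,t,w}
  t↔{f,g,r,w}
  w↔{f,g,r,t}

Colouring:
  clique {f,g,t,w} ⇒ need ≥ 4
  assign f→R3 g→R0 r→R3 t→R1 w→R2 — no edge inside a register ⇒ χ ≤ 4
  χ = 4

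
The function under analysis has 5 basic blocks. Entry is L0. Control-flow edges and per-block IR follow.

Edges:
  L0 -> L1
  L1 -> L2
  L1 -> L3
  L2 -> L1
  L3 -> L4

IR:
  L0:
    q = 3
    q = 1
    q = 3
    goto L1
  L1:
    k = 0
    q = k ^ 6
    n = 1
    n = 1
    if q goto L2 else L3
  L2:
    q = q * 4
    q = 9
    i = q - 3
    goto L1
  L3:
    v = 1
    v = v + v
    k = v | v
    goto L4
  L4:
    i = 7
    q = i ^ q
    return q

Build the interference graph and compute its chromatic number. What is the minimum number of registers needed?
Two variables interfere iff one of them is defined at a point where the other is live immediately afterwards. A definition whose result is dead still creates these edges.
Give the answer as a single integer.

def/use:
  L0 def {q} use ∅
  L1 def {k,n,q} use ∅
  L2 def {i,q} use {q}
  L3 def {k,v} use ∅
  L4 def {i,q} use {q}

Backward fixpoint:
  L0: in=∅ out=∅
  L1: in=∅ out={q}
  L2: in={q} out=∅
  L3: in={q} out={q}
  L4: in={q} out=∅

Interference:
  i↔{q}
  k↔{q}
  n↔{q}
  q↔{i,k,n,v}
  v↔{q}

Registers:
  lower bound: {i,q} mutually conflict ⇒ χ ≥ 2
  2-colouring: r0={q}  r1={i,k,n,v}
  χ = 2

Answer: 2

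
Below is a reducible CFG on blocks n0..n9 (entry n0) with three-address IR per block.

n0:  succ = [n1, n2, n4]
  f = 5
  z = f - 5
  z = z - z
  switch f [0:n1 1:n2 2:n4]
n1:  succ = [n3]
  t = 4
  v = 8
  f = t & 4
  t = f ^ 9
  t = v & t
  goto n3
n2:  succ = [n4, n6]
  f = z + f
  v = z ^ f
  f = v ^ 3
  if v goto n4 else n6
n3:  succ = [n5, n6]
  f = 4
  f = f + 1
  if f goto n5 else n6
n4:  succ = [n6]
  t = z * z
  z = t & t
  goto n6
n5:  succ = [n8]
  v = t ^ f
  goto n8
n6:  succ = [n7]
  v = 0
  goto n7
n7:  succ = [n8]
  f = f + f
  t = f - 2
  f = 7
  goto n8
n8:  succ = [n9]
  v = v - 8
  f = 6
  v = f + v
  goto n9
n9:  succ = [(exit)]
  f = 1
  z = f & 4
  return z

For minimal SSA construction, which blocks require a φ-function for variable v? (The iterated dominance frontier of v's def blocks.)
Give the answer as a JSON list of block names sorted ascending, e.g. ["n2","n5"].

Answer: ["n4", "n6", "n8"]

Working:
idom tree: n1←n0 n2←n0 n3←n1 n4←n0 n5←n3 n6←n0 n7←n6 n8←n0 n9←n8
Join-block Dom:
  n4: preds {n0,n2}: {n0} ∩ {n0,n2} = {n0}; idom=n0
  n6: preds {n2,n3,n4}: {n0,n2} ∩ {n0,n1,n3} ∩ {n0,n4} = {n0}; idom=n0
  n8: preds {n5,n7}: {n0,n1,n3,n5} ∩ {n0,n6,n7} = {n0}; idom=n0

Frontier:
  join n4 pred n0: · stop@n0
  join n4 pred n2: n2 stop@n0
  join n6 pred n2: n2 stop@n0
  join n6 pred n3: n3→n1 stop@n0
  join n6 pred n4: n4 stop@n0
  join n8 pred n5: n5→n3→n1 stop@n0
  join n8 pred n7: n7→n6 stop@n0
  n0 → ∅
  n1 → {n6,n8}
  n2 → {n4,n6}
  n3 → {n6,n8}
  n4 → {n6}
  n5 → {n8}
  n6 → {n8}
  n7 → {n8}
  n8 → ∅
  n9 → ∅

φ for v: defs {n1,n2,n5,n6,n8}
  DF⁺ = {n4,n6,n8}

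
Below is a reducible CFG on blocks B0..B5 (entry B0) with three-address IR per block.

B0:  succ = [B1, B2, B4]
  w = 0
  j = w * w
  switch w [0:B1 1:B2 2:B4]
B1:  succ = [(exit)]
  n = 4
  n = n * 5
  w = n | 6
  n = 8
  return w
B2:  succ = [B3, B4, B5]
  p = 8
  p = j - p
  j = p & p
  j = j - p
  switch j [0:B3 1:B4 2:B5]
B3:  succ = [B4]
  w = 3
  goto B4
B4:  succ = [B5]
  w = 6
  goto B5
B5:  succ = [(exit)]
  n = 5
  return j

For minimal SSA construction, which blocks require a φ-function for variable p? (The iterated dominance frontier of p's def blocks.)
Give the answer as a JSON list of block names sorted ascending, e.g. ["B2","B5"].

idom tree: B1←B0 B2←B0 B3←B2 B4←B0 B5←B0
Dom∩ at merges:
  B4: preds {B0,B2,B3}: {B0} ∩ {B0,B2} ∩ {B0,B2,B3} = {B0}; idom=B0
  B5: preds {B2,B4}: {B0,B2} ∩ {B0,B4} = {B0}; idom=B0

Frontier:
  B4←B0: walk · to B0
  B4←B2: walk B2 to B0
  B4←B3: walk B3→B2 to B0
  B5←B2: walk B2 to B0
  B5←B4: walk B4 to B0
  B0: DF=∅
  B1: DF=∅
  B2: DF={B4,B5}
  B3: DF={B4}
  B4: DF={B5}
  B5: DF=∅

φ for p: defs {B2}
  DF⁺ = {B4,B5}

Answer: ["B4", "B5"]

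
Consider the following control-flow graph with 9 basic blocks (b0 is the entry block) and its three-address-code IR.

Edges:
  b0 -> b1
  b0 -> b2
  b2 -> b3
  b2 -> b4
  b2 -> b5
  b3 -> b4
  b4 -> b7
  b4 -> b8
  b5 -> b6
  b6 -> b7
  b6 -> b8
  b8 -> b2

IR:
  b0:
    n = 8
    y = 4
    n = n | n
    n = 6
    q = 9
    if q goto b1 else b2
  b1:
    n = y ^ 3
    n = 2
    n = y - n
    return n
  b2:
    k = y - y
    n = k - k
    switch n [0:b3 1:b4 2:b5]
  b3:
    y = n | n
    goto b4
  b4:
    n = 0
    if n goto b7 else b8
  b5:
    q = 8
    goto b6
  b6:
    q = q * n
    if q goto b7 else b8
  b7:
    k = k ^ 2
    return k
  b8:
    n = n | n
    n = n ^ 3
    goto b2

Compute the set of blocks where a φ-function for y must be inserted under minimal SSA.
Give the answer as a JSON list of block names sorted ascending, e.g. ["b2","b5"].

Answer: ["b2", "b4", "b7", "b8"]

Derivation:
idom tree: b1←b0 b2←b0 b3←b2 b4←b2 b5←b2 b6←b5 b7←b2 b8←b2
Join-block Dom:
  b2: preds {b0,b8}: {b0} ∩ {b0,b2,b8} = {b0}; idom=b0
  b4: preds {b2,b3}: {b0,b2} ∩ {b0,b2,b3} = {b0,b2}; idom=b2
  b7: preds {b4,b6}: {b0,b2,b4} ∩ {b0,b2,b5,b6} = {b0,b2}; idom=b2
  b8: preds {b4,b6}: {b0,b2,b4} ∩ {b0,b2,b5,b6} = {b0,b2}; idom=b2

DF walk-up:
  join b2 pred b0: · stop@b0
  join b2 pred b8: b8→b2 stop@b0
  join b4 pred b2: · stop@b2
  join b4 pred b3: b3 stop@b2
  join b7 pred b4: b4 stop@b2
  join b7 pred b6: b6→b5 stop@b2
  join b8 pred b4: b4 stop@b2
  join b8 pred b6: b6→b5 stop@b2
  b0: DF=∅
  b1: DF=∅
  b2: DF={b2}
  b3: DF={b4}
  b4: DF={b7,b8}
  b5: DF={b7,b8}
  b6: DF={b7,b8}
  b7: DF=∅
  b8: DF={b2}

φ for y: defs {b0,b3}
  DF⁺ = {b2,b4,b7,b8}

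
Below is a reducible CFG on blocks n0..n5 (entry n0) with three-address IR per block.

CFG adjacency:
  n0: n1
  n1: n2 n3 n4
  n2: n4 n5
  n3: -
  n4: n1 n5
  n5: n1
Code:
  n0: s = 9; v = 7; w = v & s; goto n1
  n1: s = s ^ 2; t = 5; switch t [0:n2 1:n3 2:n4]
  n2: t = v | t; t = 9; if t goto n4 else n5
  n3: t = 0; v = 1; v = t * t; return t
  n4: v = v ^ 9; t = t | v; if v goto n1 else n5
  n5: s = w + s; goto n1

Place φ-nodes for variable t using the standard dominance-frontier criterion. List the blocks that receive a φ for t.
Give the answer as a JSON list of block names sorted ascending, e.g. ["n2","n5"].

Answer: ["n1", "n4", "n5"]

Derivation:
idom tree: n1←n0 n2←n1 n3←n1 n4←n1 n5←n1
Dom∩ at merges:
  n1: preds {n0,n4,n5}: {n0} ∩ {n0,n1,n4} ∩ {n0,n1,n5} = {n0}; idom=n0
  n4: preds {n1,n2}: {n0,n1} ∩ {n0,n1,n2} = {n0,n1}; idom=n1
  n5: preds {n2,n4}: {n0,n1,n2} ∩ {n0,n1,n4} = {n0,n1}; idom=n1

DF walk-up:
  n1←n0: walk · to n0
  n1←n4: walk n4→n1 to n0
  n1←n5: walk n5→n1 to n0
  n4←n1: walk · to n1
  n4←n2: walk n2 to n1
  n5←n2: walk n2 to n1
  n5←n4: walk n4 to n1
  n0: DF=∅
  n1: DF={n1}
  n2: DF={n4,n5}
  n3: DF=∅
  n4: DF={n1,n5}
  n5: DF={n1}

φ for t: defs {n1,n2,n3,n4}
  DF⁺ = {n1,n4,n5}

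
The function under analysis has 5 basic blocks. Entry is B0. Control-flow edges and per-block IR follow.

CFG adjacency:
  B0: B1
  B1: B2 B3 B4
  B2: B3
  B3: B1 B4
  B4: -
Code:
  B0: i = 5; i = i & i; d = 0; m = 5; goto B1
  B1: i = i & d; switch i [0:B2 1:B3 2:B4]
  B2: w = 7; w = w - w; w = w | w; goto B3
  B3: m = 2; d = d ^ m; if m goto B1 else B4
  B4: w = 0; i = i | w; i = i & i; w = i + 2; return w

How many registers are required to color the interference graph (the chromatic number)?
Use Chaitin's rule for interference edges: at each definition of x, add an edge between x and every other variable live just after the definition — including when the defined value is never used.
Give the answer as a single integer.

Answer: 3

Derivation:
def/use:
  B0: def={d,i,m} ue=∅
  B1: def={i} ue={d,i}
  B2: def={w} ue=∅
  B3: def={d,m} ue={d}
  B4: def={i,w} ue={i}

Live sets:
  B0: in=∅ out={d,i}
  B1: in={d,i} out={d,i}
  B2: in={d,i} out={d,i}
  B3: in={d,i} out={d,i}
  B4: in={i} out=∅

Interference:
  d — {i,m,w}
  i — {d,m,w}
  m — {d,i}
  w — {d,i}

Colouring:
  clique {d,i,m} ⇒ need ≥ 3
  3-colouring: c0={d}  c1={i}  c2={m,w}
  χ = 3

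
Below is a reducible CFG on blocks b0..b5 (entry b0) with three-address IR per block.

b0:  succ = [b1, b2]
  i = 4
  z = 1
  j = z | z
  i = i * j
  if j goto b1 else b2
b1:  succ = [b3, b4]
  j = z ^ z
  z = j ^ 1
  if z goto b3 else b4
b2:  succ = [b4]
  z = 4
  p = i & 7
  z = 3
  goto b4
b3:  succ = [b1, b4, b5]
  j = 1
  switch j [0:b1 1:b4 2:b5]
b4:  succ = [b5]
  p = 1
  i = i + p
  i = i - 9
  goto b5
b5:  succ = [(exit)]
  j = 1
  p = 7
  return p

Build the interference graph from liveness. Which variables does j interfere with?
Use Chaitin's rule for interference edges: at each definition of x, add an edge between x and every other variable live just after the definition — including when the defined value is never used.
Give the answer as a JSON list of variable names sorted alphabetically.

Answer: ["i", "z"]

Analysis:
def/use:
  b0 def {i,j,z} use ∅
  b1 def {j,z} use {z}
  b2 def {p,z} use {i}
  b3 def {j} use ∅
  b4 def {i,p} use {i}
  b5 def {j,p} use ∅

Liveness:
  b0 li=∅ lo={i,z}
  b1 li={i,z} lo={i,z}
  b2 li={i} lo={i}
  b3 li={i,z} lo={i,z}
  b4 li={i} lo=∅
  b5 li=∅ lo=∅

Conflict graph:
  i — {j,p,z}
  j — {i,z}
  p — {i}
  z — {i,j}

N(j) = ["i", "z"]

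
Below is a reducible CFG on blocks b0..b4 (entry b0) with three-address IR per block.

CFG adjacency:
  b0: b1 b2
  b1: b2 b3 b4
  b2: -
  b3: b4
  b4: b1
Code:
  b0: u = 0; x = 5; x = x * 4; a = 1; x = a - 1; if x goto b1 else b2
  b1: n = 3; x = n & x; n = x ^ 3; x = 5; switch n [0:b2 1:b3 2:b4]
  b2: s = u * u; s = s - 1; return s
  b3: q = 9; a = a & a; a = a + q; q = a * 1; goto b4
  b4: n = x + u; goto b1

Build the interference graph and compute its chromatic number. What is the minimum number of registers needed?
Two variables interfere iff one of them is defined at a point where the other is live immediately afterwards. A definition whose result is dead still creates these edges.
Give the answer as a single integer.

Block summaries:
  b0: def={a,u,x} ue=∅
  b1: def={n,x} ue={x}
  b2: def={s} ue={u}
  b3: def={a,q} ue={a}
  b4: def={n} ue={u,x}

Backward fixpoint:
  b0: in=∅ out={a,u,x}
  b1: in={a,u,x} out={a,u,x}
  b2: in={u} out=∅
  b3: in={a,u,x} out={a,u,x}
  b4: in={a,u,x} out={a,u,x}

Interference:
  a — {n,q,u,x}
  n — {a,u,x}
  q — {a,u,x}
  s — ∅
  u — {a,n,q,x}
  x — {a,n,q,u}

Registers:
  lower bound: {a,n,u,x} mutually conflict ⇒ χ ≥ 4
  assign a→r0 n→r3 q→r3 s→r0 u→r1 x→r2 — no edge inside a register ⇒ χ ≤ 4
  χ = 4

Answer: 4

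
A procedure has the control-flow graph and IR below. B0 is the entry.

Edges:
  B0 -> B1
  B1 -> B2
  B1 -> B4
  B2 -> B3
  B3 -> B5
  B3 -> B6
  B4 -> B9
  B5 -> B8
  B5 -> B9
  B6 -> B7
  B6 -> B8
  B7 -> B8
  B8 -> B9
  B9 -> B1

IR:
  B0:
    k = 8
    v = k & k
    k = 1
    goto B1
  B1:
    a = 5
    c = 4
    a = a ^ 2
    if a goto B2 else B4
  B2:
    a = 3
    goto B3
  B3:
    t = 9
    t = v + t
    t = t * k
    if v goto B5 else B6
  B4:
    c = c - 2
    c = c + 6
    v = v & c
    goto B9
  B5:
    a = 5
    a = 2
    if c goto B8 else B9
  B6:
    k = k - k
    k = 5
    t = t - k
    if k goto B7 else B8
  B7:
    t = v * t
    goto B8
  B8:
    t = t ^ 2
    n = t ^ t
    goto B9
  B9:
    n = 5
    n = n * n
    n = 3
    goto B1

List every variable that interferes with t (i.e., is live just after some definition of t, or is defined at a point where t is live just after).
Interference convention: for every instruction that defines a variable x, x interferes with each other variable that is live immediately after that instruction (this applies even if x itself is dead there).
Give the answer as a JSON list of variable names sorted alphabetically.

Answer: ["a", "c", "k", "v"]

Analysis:
def/use:
  B0 def {k,v} use ∅
  B1 def {a,c} use ∅
  B2 def {a} use ∅
  B3 def {t} use {k,v}
  B4 def {c,v} use {c,v}
  B5 def {a} use {c}
  B6 def {k,t} use {k,t}
  B7 def {t} use {t,v}
  B8 def {n,t} use {t}
  B9 def {n} use ∅

Live sets:
  B0: in=∅ out={k,v}
  B1: in={k,v} out={c,k,v}
  B2: in={c,k,v} out={c,k,v}
  B3: in={c,k,v} out={c,k,t,v}
  B4: in={c,k,v} out={k,v}
  B5: in={c,k,t,v} out={k,t,v}
  B6: in={k,t,v} out={k,t,v}
  B7: in={k,t,v} out={k,t,v}
  B8: in={k,t,v} out={k,v}
  B9: in={k,v} out={k,v}

Interference:
  a: {c,k,t,v}
  c: {a,k,t,v}
  k: {a,c,n,t,v}
  n: {k,v}
  t: {a,c,k,v}
  v: {a,c,k,n,t}

N(t) = ["a", "c", "k", "v"]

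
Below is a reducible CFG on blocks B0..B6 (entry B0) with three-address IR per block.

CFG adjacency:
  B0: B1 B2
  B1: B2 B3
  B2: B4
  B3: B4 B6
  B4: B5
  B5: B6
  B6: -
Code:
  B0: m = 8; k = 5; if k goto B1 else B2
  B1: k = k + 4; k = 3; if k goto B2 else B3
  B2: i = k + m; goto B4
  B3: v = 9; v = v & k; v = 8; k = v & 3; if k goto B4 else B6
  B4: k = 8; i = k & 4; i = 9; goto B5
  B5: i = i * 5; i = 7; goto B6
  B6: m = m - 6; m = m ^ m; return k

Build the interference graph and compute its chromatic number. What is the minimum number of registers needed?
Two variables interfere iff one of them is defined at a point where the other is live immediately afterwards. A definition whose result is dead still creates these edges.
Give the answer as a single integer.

Per-block:
  B0: def={k,m} ue=∅
  B1: def={k} ue={k}
  B2: def={i} ue={k,m}
  B3: def={k,v} ue={k}
  B4: def={i,k} ue=∅
  B5: def={i} ue={i}
  B6: def={m} ue={k,m}

Backward fixpoint:
  live B0: ∅→{k,m}
  live B1: {k,m}→{k,m}
  live B2: {k,m}→{m}
  live B3: {k,m}→{k,m}
  live B4: {m}→{i,k,m}
  live B5: {i,k,m}→{k,m}
  live B6: {k,m}→∅

Interfere edges:
  i↔{k,m}
  k↔{i,m,v}
  m↔{i,k,v}
  v↔{k,m}

Chromatic number:
  {i,k,m} pairwise interfere (3-clique) ⇒ χ ≥ 3
  3-colouring: r0={k}  r1={m}  r2={i,v}
  χ = 3

Answer: 3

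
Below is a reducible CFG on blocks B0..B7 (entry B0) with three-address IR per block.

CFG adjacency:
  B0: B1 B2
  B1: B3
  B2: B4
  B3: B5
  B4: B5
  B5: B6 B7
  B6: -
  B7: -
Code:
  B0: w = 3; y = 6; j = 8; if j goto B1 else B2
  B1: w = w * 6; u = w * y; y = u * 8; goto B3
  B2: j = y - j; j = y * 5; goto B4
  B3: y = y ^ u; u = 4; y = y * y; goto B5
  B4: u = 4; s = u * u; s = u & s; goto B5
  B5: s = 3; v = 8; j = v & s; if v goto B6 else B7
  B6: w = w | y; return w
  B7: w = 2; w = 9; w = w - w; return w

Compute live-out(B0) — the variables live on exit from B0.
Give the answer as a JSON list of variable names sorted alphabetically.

Per-block:
  B0 def {j,w,y} use ∅
  B1 def {u,w,y} use {w,y}
  B2 def {j} use {j,y}
  B3 def {u,y} use {u,y}
  B4 def {s,u} use ∅
  B5 def {j,s,v} use ∅
  B6 def {w} use {w,y}
  B7 def {w} use ∅

Live sets:
  live B0: ∅→{j,w,y}
  live B1: {w,y}→{u,w,y}
  live B2: {j,w,y}→{w,y}
  live B3: {u,w,y}→{w,y}
  live B4: {w,y}→{w,y}
  live B5: {w,y}→{w,y}
  live B6: {w,y}→∅
  live B7: ∅→∅

live-out(B0) = ["j", "w", "y"]

Answer: ["j", "w", "y"]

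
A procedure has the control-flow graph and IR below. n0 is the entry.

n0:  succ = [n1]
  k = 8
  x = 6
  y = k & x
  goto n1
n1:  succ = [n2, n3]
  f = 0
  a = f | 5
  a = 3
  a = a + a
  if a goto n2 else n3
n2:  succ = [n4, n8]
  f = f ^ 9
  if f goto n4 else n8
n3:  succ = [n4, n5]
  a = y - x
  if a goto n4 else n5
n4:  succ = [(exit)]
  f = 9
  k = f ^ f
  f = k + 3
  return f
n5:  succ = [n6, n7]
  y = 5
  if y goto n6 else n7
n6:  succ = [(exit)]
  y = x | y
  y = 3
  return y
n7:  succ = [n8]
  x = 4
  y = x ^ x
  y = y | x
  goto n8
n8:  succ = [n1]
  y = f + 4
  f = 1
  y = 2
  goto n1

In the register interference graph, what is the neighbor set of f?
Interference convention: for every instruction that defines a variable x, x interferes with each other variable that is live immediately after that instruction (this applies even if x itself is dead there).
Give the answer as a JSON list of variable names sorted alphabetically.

Answer: ["a", "x", "y"]

Working:
def/use:
  n0: {k,x,y} / ∅
  n1: {a,f} / ∅
  n2: {f} / {f}
  n3: {a} / {x,y}
  n4: {f,k} / ∅
  n5: {y} / ∅
  n6: {y} / {x,y}
  n7: {x,y} / ∅
  n8: {f,y} / {f}

Liveness:
  live n0: ∅→{x,y}
  live n1: {x,y}→{f,x,y}
  live n2: {f,x}→{f,x}
  live n3: {f,x,y}→{f,x}
  live n4: ∅→∅
  live n5: {f,x}→{f,x,y}
  live n6: {x,y}→∅
  live n7: {f}→{f,x}
  live n8: {f,x}→{x,y}

Interfere edges:
  a — {f,x,y}
  f — {a,x,y}
  k — {x}
  x — {a,f,k,y}
  y — {a,f,x}

N(f) = ["a", "x", "y"]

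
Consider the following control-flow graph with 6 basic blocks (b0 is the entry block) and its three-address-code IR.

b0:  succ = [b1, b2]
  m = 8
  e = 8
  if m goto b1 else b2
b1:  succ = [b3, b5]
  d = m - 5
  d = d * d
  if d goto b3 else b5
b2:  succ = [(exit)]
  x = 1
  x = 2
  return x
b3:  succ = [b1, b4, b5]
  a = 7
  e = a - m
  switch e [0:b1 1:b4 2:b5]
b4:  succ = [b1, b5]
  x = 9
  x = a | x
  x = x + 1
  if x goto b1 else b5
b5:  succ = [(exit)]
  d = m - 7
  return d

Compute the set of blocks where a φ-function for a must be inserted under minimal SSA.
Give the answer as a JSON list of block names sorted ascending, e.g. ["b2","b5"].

idom tree: b1←b0 b2←b0 b3←b1 b4←b3 b5←b1
Dom at joins:
  b1: preds {b0,b3,b4}: {b0} ∩ {b0,b1,b3} ∩ {b0,b1,b3,b4} = {b0}; idom=b0
  b5: preds {b1,b3,b4}: {b0,b1} ∩ {b0,b1,b3} ∩ {b0,b1,b3,b4} = {b0,b1}; idom=b1

Frontier:
  join b1 pred b0: · stop@b0
  join b1 pred b3: b3→b1 stop@b0
  join b1 pred b4: b4→b3→b1 stop@b0
  join b5 pred b1: · stop@b1
  join b5 pred b3: b3 stop@b1
  join b5 pred b4: b4→b3 stop@b1
  b0: DF=∅
  b1: DF={b1}
  b2: DF=∅
  b3: DF={b1,b5}
  b4: DF={b1,b5}
  b5: DF=∅

φ for a: defs {b3}
  DF⁺ = {b1,b5}

Answer: ["b1", "b5"]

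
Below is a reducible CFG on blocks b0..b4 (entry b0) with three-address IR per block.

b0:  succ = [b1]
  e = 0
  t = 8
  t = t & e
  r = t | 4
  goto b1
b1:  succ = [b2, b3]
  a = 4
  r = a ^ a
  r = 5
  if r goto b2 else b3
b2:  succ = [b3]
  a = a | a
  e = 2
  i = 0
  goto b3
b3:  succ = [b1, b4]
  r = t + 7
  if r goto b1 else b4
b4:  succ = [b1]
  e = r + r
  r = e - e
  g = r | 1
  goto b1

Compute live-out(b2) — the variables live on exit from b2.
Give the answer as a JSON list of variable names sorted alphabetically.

Answer: ["t"]

Working:
Per-block:
  b0 def {e,r,t} use ∅
  b1 def {a,r} use ∅
  b2 def {a,e,i} use {a}
  b3 def {r} use {t}
  b4 def {e,g,r} use {r}

Liveness:
  live b0: ∅→{t}
  live b1: {t}→{a,t}
  live b2: {a,t}→{t}
  live b3: {t}→{r,t}
  live b4: {r,t}→{t}

live-out(b2) = ["t"]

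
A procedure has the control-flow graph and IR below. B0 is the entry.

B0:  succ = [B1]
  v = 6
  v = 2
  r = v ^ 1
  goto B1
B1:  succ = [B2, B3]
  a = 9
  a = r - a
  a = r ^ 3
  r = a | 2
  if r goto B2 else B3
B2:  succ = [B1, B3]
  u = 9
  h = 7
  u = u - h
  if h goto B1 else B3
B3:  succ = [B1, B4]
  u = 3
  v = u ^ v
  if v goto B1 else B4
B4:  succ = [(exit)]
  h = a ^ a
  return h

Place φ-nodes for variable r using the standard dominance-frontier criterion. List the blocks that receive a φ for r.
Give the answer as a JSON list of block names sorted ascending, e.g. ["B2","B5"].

Answer: ["B1"]

Working:
idom tree: B1←B0 B2←B1 B3←B1 B4←B3
Dom∩ at merges:
  B1: preds {B0,B2,B3}: {B0} ∩ {B0,B1,B2} ∩ {B0,B1,B3} = {B0}; idom=B0
  B3: preds {B1,B2}: {B0,B1} ∩ {B0,B1,B2} = {B0,B1}; idom=B1

DF walk-up:
  B1←B0: walk · to B0
  B1←B2: walk B2→B1 to B0
  B1←B3: walk B3→B1 to B0
  B3←B1: walk · to B1
  B3←B2: walk B2 to B1
  B0 → ∅
  B1 → {B1}
  B2 → {B1,B3}
  B3 → {B1}
  B4 → ∅

φ for r: defs {B0,B1}
  DF⁺ = {B1}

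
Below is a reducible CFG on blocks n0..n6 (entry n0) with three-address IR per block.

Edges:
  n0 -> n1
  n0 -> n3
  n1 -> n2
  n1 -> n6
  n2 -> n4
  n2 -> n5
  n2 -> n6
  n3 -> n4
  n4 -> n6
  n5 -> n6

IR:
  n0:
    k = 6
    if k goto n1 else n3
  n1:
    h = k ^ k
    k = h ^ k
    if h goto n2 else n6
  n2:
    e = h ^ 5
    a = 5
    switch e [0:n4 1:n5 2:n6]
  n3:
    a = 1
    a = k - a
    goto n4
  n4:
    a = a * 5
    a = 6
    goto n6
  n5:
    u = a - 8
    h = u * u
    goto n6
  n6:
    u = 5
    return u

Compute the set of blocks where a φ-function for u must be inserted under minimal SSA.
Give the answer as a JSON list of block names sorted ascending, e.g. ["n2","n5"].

Answer: ["n6"]

Working:
idom tree: n1←n0 n2←n1 n3←n0 n4←n0 n5←n2 n6←n0
Dom at joins:
  n4: preds {n2,n3}: {n0,n1,n2} ∩ {n0,n3} = {n0}; idom=n0
  n6: preds {n1,n2,n4,n5}: {n0,n1} ∩ {n0,n1,n2} ∩ {n0,n4} ∩ {n0,n1,n2,n5} = {n0}; idom=n0

Frontier:
  n4←n2: walk n2→n1 to n0
  n4←n3: walk n3 to n0
  n6←n1: walk n1 to n0
  n6←n2: walk n2→n1 to n0
  n6←n4: walk n4 to n0
  n6←n5: walk n5→n2→n1 to n0
  n0 → ∅
  n1 → {n4,n6}
  n2 → {n4,n6}
  n3 → {n4}
  n4 → {n6}
  n5 → {n6}
  n6 → ∅

φ for u: defs {n5,n6}
  DF⁺ = {n6}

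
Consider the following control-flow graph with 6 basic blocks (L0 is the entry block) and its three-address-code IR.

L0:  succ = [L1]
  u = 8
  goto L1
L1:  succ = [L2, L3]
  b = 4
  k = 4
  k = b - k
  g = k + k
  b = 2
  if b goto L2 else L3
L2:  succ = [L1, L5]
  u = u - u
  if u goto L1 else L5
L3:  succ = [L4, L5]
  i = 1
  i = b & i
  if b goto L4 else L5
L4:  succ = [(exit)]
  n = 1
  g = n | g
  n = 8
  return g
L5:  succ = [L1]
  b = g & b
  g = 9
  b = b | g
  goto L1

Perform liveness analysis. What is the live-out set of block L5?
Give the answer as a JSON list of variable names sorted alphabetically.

Per-block:
  L0: {u} / ∅
  L1: {b,g,k} / ∅
  L2: {u} / {u}
  L3: {i} / {b}
  L4: {g,n} / {g}
  L5: {b,g} / {b,g}

Backward fixpoint:
  live L0: ∅→{u}
  live L1: {u}→{b,g,u}
  live L2: {b,g,u}→{b,g,u}
  live L3: {b,g,u}→{b,g,u}
  live L4: {g}→∅
  live L5: {b,g,u}→{u}

live-out(L5) = ["u"]

Answer: ["u"]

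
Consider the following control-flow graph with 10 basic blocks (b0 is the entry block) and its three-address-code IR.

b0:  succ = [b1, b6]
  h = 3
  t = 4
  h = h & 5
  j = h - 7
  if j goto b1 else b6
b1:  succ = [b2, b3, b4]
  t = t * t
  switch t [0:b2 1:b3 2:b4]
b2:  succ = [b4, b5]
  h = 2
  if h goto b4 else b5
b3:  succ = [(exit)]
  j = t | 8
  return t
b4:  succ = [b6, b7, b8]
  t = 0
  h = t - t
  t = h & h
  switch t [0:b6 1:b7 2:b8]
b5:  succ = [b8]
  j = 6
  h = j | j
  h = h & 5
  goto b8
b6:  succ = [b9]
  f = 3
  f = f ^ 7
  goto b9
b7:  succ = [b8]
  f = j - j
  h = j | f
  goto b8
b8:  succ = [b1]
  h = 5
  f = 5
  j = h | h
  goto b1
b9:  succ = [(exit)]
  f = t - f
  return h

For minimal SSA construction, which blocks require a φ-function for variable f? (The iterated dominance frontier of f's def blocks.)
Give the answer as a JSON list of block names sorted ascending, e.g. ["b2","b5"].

idom tree: b1←b0 b2←b1 b3←b1 b4←b1 b5←b2 b6←b0 b7←b4 b8←b1 b9←b6
Dom at joins:
  b1: preds {b0,b8}: {b0} ∩ {b0,b1,b8} = {b0}; idom=b0
  b4: preds {b1,b2}: {b0,b1} ∩ {b0,b1,b2} = {b0,b1}; idom=b1
  b6: preds {b0,b4}: {b0} ∩ {b0,b1,b4} = {b0}; idom=b0
  b8: preds {b4,b5,b7}: {b0,b1,b4} ∩ {b0,b1,b2,b5} ∩ {b0,b1,b4,b7} = {b0,b1}; idom=b1

DF walk-up:
  join b1 pred b0: · stop@b0
  join b1 pred b8: b8→b1 stop@b0
  join b4 pred b1: · stop@b1
  join b4 pred b2: b2 stop@b1
  join b6 pred b0: · stop@b0
  join b6 pred b4: b4→b1 stop@b0
  join b8 pred b4: b4 stop@b1
  join b8 pred b5: b5→b2 stop@b1
  join b8 pred b7: b7→b4 stop@b1
  b0: DF=∅
  b1: DF={b1,b6}
  b2: DF={b4,b8}
  b3: DF=∅
  b4: DF={b6,b8}
  b5: DF={b8}
  b6: DF=∅
  b7: DF={b8}
  b8: DF={b1}
  b9: DF=∅

φ for f: defs {b6,b7,b8,b9}
  DF⁺ = {b1,b6,b8}

Answer: ["b1", "b6", "b8"]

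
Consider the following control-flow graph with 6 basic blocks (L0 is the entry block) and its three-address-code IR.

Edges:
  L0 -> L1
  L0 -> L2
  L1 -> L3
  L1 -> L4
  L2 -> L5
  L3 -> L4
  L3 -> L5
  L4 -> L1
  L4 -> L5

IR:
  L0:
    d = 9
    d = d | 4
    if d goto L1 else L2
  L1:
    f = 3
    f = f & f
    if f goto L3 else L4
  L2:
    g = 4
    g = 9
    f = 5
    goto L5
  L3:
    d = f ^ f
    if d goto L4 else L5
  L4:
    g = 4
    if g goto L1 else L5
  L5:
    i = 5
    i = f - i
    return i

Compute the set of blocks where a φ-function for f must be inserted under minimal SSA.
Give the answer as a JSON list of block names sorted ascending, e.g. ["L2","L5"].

idom tree: L1←L0 L2←L0 L3←L1 L4←L1 L5←L0
Dom∩ at merges:
  L1: preds {L0,L4}: {L0} ∩ {L0,L1,L4} = {L0}; idom=L0
  L4: preds {L1,L3}: {L0,L1} ∩ {L0,L1,L3} = {L0,L1}; idom=L1
  L5: preds {L2,L3,L4}: {L0,L2} ∩ {L0,L1,L3} ∩ {L0,L1,L4} = {L0}; idom=L0

Frontier:
  L1←L0: walk · to L0
  L1←L4: walk L4→L1 to L0
  L4←L1: walk · to L1
  L4←L3: walk L3 to L1
  L5←L2: walk L2 to L0
  L5←L3: walk L3→L1 to L0
  L5←L4: walk L4→L1 to L0
  L0: DF=∅
  L1: DF={L1,L5}
  L2: DF={L5}
  L3: DF={L4,L5}
  L4: DF={L1,L5}
  L5: DF=∅

φ for f: defs {L1,L2}
  DF⁺ = {L1,L5}

Answer: ["L1", "L5"]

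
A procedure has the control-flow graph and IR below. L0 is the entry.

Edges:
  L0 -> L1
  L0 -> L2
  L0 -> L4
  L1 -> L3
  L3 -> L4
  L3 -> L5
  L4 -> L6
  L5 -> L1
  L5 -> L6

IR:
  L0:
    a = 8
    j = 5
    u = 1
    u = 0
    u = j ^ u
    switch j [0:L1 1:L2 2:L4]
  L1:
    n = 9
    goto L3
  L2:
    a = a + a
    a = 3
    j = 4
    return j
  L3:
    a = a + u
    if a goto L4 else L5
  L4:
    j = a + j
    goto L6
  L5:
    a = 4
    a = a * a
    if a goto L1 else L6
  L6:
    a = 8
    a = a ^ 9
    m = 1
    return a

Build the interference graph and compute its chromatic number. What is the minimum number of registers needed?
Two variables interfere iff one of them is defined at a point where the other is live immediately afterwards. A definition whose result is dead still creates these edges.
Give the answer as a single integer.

Answer: 4

Derivation:
Block summaries:
  L0: def={a,j,u} ue=∅
  L1: def={n} ue=∅
  L2: def={a,j} ue={a}
  L3: def={a} ue={a,u}
  L4: def={j} ue={a,j}
  L5: def={a} ue=∅
  L6: def={a,m} ue=∅

Liveness:
  L0 li=∅ lo={a,j,u}
  L1 li={a,j,u} lo={a,j,u}
  L2 li={a} lo=∅
  L3 li={a,j,u} lo={a,j,u}
  L4 li={a,j} lo=∅
  L5 li={j,u} lo={a,j,u}
  L6 li=∅ lo=∅

Conflict graph:
  a: {j,m,n,u}
  j: {a,n,u}
  m: {a}
  n: {a,j,u}
  u: {a,j,n}

Registers:
  {a,j,n,u} pairwise interfere (4-clique) ⇒ χ ≥ 4
  assign a→r0 j→r1 m→r1 n→r2 u→r3 — no edge inside a register ⇒ χ ≤ 4
  χ = 4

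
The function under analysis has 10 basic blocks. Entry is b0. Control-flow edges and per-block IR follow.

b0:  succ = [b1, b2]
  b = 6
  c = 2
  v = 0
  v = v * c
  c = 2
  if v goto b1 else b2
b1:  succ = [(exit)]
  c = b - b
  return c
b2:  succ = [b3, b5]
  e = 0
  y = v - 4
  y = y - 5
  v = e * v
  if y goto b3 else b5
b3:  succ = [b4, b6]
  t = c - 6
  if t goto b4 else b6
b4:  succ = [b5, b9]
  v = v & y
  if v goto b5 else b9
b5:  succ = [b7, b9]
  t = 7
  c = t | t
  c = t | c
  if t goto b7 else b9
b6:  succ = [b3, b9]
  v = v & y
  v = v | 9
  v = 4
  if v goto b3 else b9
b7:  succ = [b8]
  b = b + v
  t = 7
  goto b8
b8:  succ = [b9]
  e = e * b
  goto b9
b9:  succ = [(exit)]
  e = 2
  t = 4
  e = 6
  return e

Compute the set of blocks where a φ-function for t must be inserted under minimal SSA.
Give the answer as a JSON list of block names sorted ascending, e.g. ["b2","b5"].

idom tree: b1←b0 b2←b0 b3←b2 b4←b3 b5←b2 b6←b3 b7←b5 b8←b7 b9←b2
Dom at joins:
  b3: preds {b2,b6}: {b0,b2} ∩ {b0,b2,b3,b6} = {b0,b2}; idom=b2
  b5: preds {b2,b4}: {b0,b2} ∩ {b0,b2,b3,b4} = {b0,b2}; idom=b2
  b9: preds {b4,b5,b6,b8}: {b0,b2,b3,b4} ∩ {b0,b2,b5} ∩ {b0,b2,b3,b6} ∩ {b0,b2,b5,b7,b8} = {b0,b2}; idom=b2

DF derivation:
  join b3 pred b2: · stop@b2
  join b3 pred b6: b6→b3 stop@b2
  join b5 pred b2: · stop@b2
  join b5 pred b4: b4→b3 stop@b2
  join b9 pred b4: b4→b3 stop@b2
  join b9 pred b5: b5 stop@b2
  join b9 pred b6: b6→b3 stop@b2
  join b9 pred b8: b8→b7→b5 stop@b2
  b0: DF=∅
  b1: DF=∅
  b2: DF=∅
  b3: DF={b3,b5,b9}
  b4: DF={b5,b9}
  b5: DF={b9}
  b6: DF={b3,b9}
  b7: DF={b9}
  b8: DF={b9}
  b9: DF=∅

φ for t: defs {b3,b5,b7,b9}
  DF⁺ = {b3,b5,b9}

Answer: ["b3", "b5", "b9"]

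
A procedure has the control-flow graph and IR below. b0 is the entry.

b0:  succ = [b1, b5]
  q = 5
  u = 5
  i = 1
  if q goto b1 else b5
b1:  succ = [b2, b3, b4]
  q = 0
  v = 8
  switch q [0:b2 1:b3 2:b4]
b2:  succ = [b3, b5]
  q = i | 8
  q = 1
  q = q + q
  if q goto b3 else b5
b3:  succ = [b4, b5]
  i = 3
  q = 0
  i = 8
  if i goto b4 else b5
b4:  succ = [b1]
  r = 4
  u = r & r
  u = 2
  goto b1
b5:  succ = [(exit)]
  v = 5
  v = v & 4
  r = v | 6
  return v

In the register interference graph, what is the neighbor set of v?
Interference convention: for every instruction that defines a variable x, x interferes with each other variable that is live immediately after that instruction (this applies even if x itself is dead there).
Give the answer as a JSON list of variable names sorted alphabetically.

Answer: ["i", "q", "r"]

Analysis:
def/use:
  b0: def={i,q,u} ue=∅
  b1: def={q,v} ue=∅
  b2: def={q} ue={i}
  b3: def={i,q} ue=∅
  b4: def={r,u} ue=∅
  b5: def={r,v} ue=∅

Live sets:
  live b0: ∅→{i}
  live b1: {i}→{i}
  live b2: {i}→∅
  live b3: ∅→{i}
  live b4: {i}→{i}
  live b5: ∅→∅

Interference:
  i — {q,r,u,v}
  q — {i,u,v}
  r — {i,v}
  u — {i,q}
  v — {i,q,r}

N(v) = ["i", "q", "r"]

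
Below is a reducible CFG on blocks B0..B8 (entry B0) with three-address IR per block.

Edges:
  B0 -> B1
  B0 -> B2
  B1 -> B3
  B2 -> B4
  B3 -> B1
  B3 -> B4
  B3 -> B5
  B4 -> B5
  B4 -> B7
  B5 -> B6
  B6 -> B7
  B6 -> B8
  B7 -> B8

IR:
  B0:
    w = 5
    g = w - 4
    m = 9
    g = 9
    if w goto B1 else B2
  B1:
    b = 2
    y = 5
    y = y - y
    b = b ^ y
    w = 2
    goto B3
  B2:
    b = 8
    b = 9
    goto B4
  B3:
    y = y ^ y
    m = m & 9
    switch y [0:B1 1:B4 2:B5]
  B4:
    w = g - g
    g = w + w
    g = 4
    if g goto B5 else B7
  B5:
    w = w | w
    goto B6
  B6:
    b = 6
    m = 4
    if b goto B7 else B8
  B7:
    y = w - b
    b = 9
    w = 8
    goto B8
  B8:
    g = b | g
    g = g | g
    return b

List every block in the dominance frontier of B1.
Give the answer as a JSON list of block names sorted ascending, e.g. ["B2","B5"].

Answer: ["B1", "B4", "B5"]

Derivation:
idom tree: B1←B0 B2←B0 B3←B1 B4←B0 B5←B0 B6←B5 B7←B0 B8←B0
Dom∩ at merges:
  B1: preds {B0,B3}: {B0} ∩ {B0,B1,B3} = {B0}; idom=B0
  B4: preds {B2,B3}: {B0,B2} ∩ {B0,B1,B3} = {B0}; idom=B0
  B5: preds {B3,B4}: {B0,B1,B3} ∩ {B0,B4} = {B0}; idom=B0
  B7: preds {B4,B6}: {B0,B4} ∩ {B0,B5,B6} = {B0}; idom=B0
  B8: preds {B6,B7}: {B0,B5,B6} ∩ {B0,B7} = {B0}; idom=B0

DF walk-up:
  B1←B0: walk · to B0
  B1←B3: walk B3→B1 to B0
  B4←B2: walk B2 to B0
  B4←B3: walk B3→B1 to B0
  B5←B3: walk B3→B1 to B0
  B5←B4: walk B4 to B0
  B7←B4: walk B4 to B0
  B7←B6: walk B6→B5 to B0
  B8←B6: walk B6→B5 to B0
  B8←B7: walk B7 to B0
  B0: DF=∅
  B1: DF={B1,B4,B5}
  B2: DF={B4}
  B3: DF={B1,B4,B5}
  B4: DF={B5,B7}
  B5: DF={B7,B8}
  B6: DF={B7,B8}
  B7: DF={B8}
  B8: DF=∅

DF(B1) = ["B1", "B4", "B5"]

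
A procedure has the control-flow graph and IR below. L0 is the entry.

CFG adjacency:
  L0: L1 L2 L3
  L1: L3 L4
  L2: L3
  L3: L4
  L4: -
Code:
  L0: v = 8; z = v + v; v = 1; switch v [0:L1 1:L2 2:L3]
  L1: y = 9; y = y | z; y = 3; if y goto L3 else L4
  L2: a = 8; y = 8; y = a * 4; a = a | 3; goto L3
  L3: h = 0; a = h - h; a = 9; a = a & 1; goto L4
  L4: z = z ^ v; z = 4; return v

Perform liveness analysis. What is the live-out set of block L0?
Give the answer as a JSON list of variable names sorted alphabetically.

Answer: ["v", "z"]

Analysis:
Per-block:
  L0: {v,z} / ∅
  L1: {y} / {z}
  L2: {a,y} / ∅
  L3: {a,h} / ∅
  L4: {z} / {v,z}

Backward fixpoint:
  L0 li=∅ lo={v,z}
  L1 li={v,z} lo={v,z}
  L2 li={v,z} lo={v,z}
  L3 li={v,z} lo={v,z}
  L4 li={v,z} lo=∅

live-out(L0) = ["v", "z"]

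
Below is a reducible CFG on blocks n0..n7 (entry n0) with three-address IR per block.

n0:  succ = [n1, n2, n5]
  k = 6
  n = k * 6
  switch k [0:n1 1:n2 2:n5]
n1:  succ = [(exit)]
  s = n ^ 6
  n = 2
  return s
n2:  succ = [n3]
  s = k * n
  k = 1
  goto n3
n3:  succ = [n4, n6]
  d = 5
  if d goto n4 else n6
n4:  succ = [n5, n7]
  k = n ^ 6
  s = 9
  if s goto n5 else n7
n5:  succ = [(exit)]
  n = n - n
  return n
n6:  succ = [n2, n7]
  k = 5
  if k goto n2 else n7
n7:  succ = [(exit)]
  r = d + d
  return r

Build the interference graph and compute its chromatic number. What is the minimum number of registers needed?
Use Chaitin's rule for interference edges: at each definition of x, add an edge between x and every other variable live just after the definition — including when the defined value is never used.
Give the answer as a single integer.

Block summaries:
  n0: {k,n} / ∅
  n1: {n,s} / {n}
  n2: {k,s} / {k,n}
  n3: {d} / ∅
  n4: {k,s} / {n}
  n5: {n} / {n}
  n6: {k} / ∅
  n7: {r} / {d}

Liveness:
  n0: in=∅ out={k,n}
  n1: in={n} out=∅
  n2: in={k,n} out={n}
  n3: in={n} out={d,n}
  n4: in={d,n} out={d,n}
  n5: in={n} out=∅
  n6: in={d,n} out={d,k,n}
  n7: in={d} out=∅

Interfere edges:
  d↔{k,n,s}
  k↔{d,n}
  n↔{d,k,s}
  r↔∅
  s↔{d,n}

Colouring:
  clique {d,k,n} ⇒ need ≥ 3
  3-colouring: c0={d,r}  c1={n}  c2={k,s}
  χ = 3

Answer: 3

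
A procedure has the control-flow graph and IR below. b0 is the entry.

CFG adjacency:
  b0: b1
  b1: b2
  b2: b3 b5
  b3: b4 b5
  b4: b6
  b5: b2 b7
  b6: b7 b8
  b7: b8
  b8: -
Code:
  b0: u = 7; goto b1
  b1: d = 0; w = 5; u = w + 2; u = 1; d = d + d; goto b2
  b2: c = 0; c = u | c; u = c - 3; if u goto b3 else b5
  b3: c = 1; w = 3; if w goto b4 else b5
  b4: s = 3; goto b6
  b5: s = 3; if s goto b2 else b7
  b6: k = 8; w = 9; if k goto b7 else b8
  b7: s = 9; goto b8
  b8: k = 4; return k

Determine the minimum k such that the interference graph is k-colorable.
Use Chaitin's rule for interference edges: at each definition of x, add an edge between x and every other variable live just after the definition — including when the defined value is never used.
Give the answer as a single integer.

Per-block:
  b0: def={u} ue=∅
  b1: def={d,u,w} ue=∅
  b2: def={c,u} ue={u}
  b3: def={c,w} ue=∅
  b4: def={s} ue=∅
  b5: def={s} ue=∅
  b6: def={k,w} ue=∅
  b7: def={s} ue=∅
  b8: def={k} ue=∅

Live sets:
  b0 li=∅ lo=∅
  b1 li=∅ lo={u}
  b2 li={u} lo={u}
  b3 li={u} lo={u}
  b4 li=∅ lo=∅
  b5 li={u} lo={u}
  b6 li=∅ lo=∅
  b7 li=∅ lo=∅
  b8 li=∅ lo=∅

Conflict graph:
  c↔{u}
  d↔{u,w}
  k↔{w}
  s↔{u}
  u↔{c,d,s,w}
  w↔{d,k,u}

Chromatic number:
  lower bound: {d,u,w} mutually conflict ⇒ χ ≥ 3
  3-colouring: r0={k,u}  r1={c,s,w}  r2={d}
  χ = 3

Answer: 3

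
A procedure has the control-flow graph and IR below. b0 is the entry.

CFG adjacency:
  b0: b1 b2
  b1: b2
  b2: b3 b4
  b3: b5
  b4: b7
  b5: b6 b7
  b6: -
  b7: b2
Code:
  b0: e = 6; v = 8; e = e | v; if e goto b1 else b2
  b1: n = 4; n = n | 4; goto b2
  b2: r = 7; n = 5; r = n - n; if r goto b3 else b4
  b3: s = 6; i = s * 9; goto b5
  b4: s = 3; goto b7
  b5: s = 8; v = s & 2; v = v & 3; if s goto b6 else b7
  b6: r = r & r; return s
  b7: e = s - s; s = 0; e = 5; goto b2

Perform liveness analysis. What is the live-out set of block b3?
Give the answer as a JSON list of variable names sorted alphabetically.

def/use:
  b0 def {e,v} use ∅
  b1 def {n} use ∅
  b2 def {n,r} use ∅
  b3 def {i,s} use ∅
  b4 def {s} use ∅
  b5 def {s,v} use ∅
  b6 def {r} use {r,s}
  b7 def {e,s} use {s}

Live sets:
  live b0: ∅→∅
  live b1: ∅→∅
  live b2: ∅→{r}
  live b3: {r}→{r}
  live b4: ∅→{s}
  live b5: {r}→{r,s}
  live b6: {r,s}→∅
  live b7: {s}→∅

live-out(b3) = ["r"]

Answer: ["r"]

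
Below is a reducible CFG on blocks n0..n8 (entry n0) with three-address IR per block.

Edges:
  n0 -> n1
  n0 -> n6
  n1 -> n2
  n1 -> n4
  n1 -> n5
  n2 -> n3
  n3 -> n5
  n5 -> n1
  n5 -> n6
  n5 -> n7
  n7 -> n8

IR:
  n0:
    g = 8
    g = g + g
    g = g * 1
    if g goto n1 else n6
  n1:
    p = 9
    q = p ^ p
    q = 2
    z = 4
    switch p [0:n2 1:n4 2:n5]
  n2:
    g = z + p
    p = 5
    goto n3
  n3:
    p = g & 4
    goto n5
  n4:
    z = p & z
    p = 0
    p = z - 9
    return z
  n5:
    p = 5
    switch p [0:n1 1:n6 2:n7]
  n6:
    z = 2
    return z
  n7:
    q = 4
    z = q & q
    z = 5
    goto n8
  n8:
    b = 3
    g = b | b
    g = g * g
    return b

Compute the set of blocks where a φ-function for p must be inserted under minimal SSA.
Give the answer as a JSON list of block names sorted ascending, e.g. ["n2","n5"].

idom tree: n1←n0 n2←n1 n3←n2 n4←n1 n5←n1 n6←n0 n7←n5 n8←n7
Join-block Dom:
  n1: preds {n0,n5}: {n0} ∩ {n0,n1,n5} = {n0}; idom=n0
  n5: preds {n1,n3}: {n0,n1} ∩ {n0,n1,n2,n3} = {n0,n1}; idom=n1
  n6: preds {n0,n5}: {n0} ∩ {n0,n1,n5} = {n0}; idom=n0

DF derivation:
  n1←n0: walk · to n0
  n1←n5: walk n5→n1 to n0
  n5←n1: walk · to n1
  n5←n3: walk n3→n2 to n1
  n6←n0: walk · to n0
  n6←n5: walk n5→n1 to n0
  n0 → ∅
  n1 → {n1,n6}
  n2 → {n5}
  n3 → {n5}
  n4 → ∅
  n5 → {n1,n6}
  n6 → ∅
  n7 → ∅
  n8 → ∅

φ for p: defs {n1,n2,n3,n4,n5}
  DF⁺ = {n1,n5,n6}

Answer: ["n1", "n5", "n6"]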